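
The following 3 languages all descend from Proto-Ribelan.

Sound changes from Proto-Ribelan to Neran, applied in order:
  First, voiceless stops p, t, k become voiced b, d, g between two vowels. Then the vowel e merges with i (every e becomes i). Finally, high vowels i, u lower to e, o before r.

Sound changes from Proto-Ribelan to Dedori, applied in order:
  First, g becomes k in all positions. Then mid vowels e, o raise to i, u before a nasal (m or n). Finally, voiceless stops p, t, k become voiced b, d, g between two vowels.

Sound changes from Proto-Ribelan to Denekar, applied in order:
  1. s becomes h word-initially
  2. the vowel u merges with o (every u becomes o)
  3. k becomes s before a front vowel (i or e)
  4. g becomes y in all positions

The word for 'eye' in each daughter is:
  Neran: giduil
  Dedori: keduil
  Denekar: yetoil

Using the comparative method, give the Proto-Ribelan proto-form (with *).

*getuil

Position 4: Neran has u, Dedori has u, Denekar has o. Neran preserves u here (none of its changes turn any other segment into u), so the proto-segment is *u.
Position 3: Neran has d, Dedori has d, Denekar has t. Denekar preserves t here (none of its changes turn any other segment into t), so the proto-segment is *t.
Verify the candidate proto-form against each daughter:
Neran: start from *getuil.
  rule 1 (intervocalic voicing): getuil → geduil
  rule 2 (vowel merger): geduil → giduil
  rule 3: no change — giduil
  ⇒ Neran giduil
Dedori: *getuil > ketuil > keduil  (by unconditioned shift, intervocalic voicing)
Denekar: *getuil > getoil > yetoil  (by vowel merger, unconditioned shift)
No other proto-form is consistent with every reflex, so the reconstruction is *getuil.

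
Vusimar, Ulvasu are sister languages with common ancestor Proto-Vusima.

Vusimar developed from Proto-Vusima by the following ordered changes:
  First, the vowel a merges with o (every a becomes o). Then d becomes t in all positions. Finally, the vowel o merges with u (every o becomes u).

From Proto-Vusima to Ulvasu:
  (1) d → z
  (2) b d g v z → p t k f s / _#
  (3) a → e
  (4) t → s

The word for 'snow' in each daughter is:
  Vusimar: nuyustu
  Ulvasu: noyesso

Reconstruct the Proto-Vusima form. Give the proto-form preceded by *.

Position 2: Vusimar has u, Ulvasu has o. Ulvasu preserves o here (none of its changes turn any other segment into o), so the proto-segment is *o.
Position 6: Vusimar has t, Ulvasu has s. Taking the neighbouring segments as reconstructed: Vusimar t could go back to *t or *d; Ulvasu s could go back to *t or *s — the one source consistent with every daughter is *t.
Verify the candidate proto-form against each daughter:
Vusimar: *noyasto
  noyasto → noyosto   [vowel merger]
  noyosto (rule 2 does not apply)
  noyosto → nuyustu   [vowel merger]
  giving Vusimar nuyustu.
Ulvasu: *noyasto
  noyasto (rule 1 does not apply)
  noyasto (rule 2 does not apply)
  noyasto → noyesto   [vowel merger]
  noyesto → noyesso   [unconditioned shift]
  giving Ulvasu noyesso.
Only *noyasto yields all of Vusimar nuyustu, Ulvasu noyesso.

*noyasto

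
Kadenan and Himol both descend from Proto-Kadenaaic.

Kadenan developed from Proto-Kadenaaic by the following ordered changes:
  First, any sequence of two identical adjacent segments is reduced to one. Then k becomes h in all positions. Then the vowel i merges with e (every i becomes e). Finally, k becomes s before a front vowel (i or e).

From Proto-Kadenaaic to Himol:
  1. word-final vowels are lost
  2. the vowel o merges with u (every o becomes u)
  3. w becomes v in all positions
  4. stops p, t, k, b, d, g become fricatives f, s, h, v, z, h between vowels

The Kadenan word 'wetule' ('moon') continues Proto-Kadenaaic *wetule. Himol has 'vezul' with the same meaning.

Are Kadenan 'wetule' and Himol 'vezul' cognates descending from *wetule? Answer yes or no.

Derive the expected Himol reflex of *wetule:
Himol: start from *wetule.
  rule 1 (apocope): wetule → wetul
  rule 2: no change — wetul
  rule 3 (unconditioned shift): wetul → vetul
  rule 4 (intervocalic lenition): vetul → vesul
  ⇒ Himol vesul
The regular Himol reflex would be 'vesul', but the attested form is 'vezul'. The correspondence is irregular, so they are not cognates (the Himol form has a different source).

no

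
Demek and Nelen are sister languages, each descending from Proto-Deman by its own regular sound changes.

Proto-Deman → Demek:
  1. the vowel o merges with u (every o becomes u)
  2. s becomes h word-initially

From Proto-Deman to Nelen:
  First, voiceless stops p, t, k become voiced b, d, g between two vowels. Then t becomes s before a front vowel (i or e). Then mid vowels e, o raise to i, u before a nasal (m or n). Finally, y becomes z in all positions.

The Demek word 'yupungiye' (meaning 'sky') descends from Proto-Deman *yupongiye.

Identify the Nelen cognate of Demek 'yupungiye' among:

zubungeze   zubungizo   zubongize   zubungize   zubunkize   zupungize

Nelen: start from *yupongiye.
  rule 1 (intervocalic voicing): yupongiye → yubongiye
  rule 2: no change — yubongiye
  rule 3 (pre-nasal raising): yubongiye → yubungiye
  rule 4 (unconditioned shift): yubungiye → zubungize
  ⇒ Nelen zubungize
The other candidates each miss or misapply at least one Nelen change.

zubungize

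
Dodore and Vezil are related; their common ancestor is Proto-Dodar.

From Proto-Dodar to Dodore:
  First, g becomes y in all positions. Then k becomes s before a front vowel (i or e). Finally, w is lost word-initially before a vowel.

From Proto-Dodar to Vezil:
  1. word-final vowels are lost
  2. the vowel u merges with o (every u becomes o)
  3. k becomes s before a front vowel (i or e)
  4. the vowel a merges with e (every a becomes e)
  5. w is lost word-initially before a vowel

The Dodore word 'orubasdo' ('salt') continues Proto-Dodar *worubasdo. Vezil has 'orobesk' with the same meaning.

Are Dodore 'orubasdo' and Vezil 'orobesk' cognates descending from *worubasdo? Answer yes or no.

no

Derive the expected Vezil reflex of *worubasdo:
Vezil: *worubasdo > worubasd > worobasd > worobesd > orobesd  (by apocope, vowel merger, vowel merger, glide loss)
The regular Vezil reflex would be 'orobesd', but the attested form is 'orobesk'. The correspondence is irregular, so they are not cognates (the Vezil form has a different source).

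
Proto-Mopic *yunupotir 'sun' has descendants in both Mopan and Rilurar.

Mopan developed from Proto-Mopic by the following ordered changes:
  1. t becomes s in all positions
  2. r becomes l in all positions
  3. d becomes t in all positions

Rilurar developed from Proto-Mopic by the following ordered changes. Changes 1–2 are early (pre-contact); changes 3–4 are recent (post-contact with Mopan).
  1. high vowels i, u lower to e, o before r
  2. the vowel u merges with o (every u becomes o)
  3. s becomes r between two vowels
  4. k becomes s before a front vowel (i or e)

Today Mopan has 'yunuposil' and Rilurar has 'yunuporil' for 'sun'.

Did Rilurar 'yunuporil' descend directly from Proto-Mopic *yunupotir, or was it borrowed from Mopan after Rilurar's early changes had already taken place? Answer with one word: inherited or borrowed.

borrowed

If inherited, *yunupotir would pass through all of Rilurar's changes:
Rilurar: *yunupotir
  yunupotir → yunupoter   [pre-rhotic lowering]
  yunupoter → yonopoter   [vowel merger]
  yonopoter (rule 3 does not apply)
  yonopoter (rule 4 does not apply)
  giving Rilurar yonopoter.
If borrowed from Mopan 'yunuposil' after the early changes, it would undergo only the recent ones:
  rule 3 (rhotacism): yunuposil → yunuporil
  rule 4 (palatalisation): no change (yunuporil)
  ⇒ as a loan: yunuporil
Rilurar 'yunuporil' matches the loan outcome 'yunuporil', not the inherited 'yonopoter' — it skipped the early Rilurar changes, so it was borrowed from Mopan.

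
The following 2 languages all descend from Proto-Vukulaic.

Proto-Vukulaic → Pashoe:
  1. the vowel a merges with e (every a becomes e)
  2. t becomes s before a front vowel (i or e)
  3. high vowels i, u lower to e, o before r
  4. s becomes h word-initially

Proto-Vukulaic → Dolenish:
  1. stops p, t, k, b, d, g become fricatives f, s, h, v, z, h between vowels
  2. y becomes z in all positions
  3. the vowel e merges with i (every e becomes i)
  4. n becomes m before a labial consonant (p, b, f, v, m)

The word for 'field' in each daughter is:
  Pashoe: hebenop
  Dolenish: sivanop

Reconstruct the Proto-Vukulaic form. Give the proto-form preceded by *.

*sebanop

Position 2: Pashoe has e, Dolenish has i. Taking the neighbouring segments as reconstructed: Pashoe e could go back to *a or *e; Dolenish i could go back to *e or *i — the one source consistent with every daughter is *e.
Position 1: Pashoe has h, Dolenish has s. Taking the neighbouring segments as reconstructed: Pashoe h could go back to *t or *s or *h; Dolenish s can only go back to *s — the one source consistent with every daughter is *s.
Position 4: Pashoe has e, Dolenish has a. Dolenish preserves a here (none of its changes turn any other segment into a), so the proto-segment is *a.
This points to *sebanop. Verify forward in each daughter:
Pashoe: *sebanop
  sebanop → sebenop   [vowel merger]
  sebenop (rule 2 does not apply)
  sebenop (rule 3 does not apply)
  sebenop → hebenop   [debuccalisation]
  giving Pashoe hebenop.
Dolenish: *sebanop > sevanop > sivanop  (by intervocalic lenition, vowel merger)
*sebanop is the unique common source.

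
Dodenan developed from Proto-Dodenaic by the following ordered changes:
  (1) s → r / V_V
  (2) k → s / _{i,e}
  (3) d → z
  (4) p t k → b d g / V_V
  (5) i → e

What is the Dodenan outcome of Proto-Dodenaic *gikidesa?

Dodenan: *gikidesa
  gikidesa → gikidera   [rhotacism]
  gikidera → gisidera   [palatalisation]
  gisidera → gisizera   [unconditioned shift]
  gisizera (rule 4 does not apply)
  gisizera → gesezera   [vowel merger]
  giving Dodenan gesezera.

gesezera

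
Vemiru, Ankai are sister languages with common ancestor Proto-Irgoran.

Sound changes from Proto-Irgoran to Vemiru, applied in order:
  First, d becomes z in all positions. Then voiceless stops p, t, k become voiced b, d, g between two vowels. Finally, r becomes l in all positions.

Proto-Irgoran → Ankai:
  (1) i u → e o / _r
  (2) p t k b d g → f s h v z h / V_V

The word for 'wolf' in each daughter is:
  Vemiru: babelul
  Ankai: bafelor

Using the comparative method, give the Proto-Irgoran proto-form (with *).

Position 3: Vemiru has b, Ankai has f. Taking the neighbouring segments as reconstructed: Vemiru b could go back to *p or *b; Ankai f could go back to *p or *f — the one source consistent with every daughter is *p.
Position 7: Vemiru has l, Ankai has r. Ankai preserves r here (none of its changes turn any other segment into r), so the proto-segment is *r.
This points to *bapelur. Verify forward in each daughter:
Vemiru: start from *bapelur.
  rule 1: no change — bapelur
  rule 2 (intervocalic voicing): bapelur → babelur
  rule 3 (unconditioned shift): babelur → babelul
  ⇒ Vemiru babelul
Ankai: *bapelur
  bapelur → bapelor   [pre-rhotic lowering]
  bapelor → bafelor   [intervocalic lenition]
  giving Ankai bafelor.
*bapelur is the unique common source.

*bapelur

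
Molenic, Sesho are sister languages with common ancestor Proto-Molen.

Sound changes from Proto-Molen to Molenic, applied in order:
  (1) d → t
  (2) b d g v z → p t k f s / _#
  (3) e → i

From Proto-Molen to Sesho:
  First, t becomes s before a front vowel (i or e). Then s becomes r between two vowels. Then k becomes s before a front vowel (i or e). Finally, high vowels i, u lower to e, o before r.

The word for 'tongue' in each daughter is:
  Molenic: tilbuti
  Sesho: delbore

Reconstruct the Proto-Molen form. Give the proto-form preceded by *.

*delbute

Position 7: Molenic has i, Sesho has e. Taking the neighbouring segments as reconstructed: Molenic i could go back to *e or *i; Sesho e can only go back to *e — the one source consistent with every daughter is *e.
Position 6: Molenic has t, Sesho has r. Taking the neighbouring segments as reconstructed: Molenic t could go back to *t or *d; Sesho r could go back to *t or *s or *r — the one source consistent with every daughter is *t.
Verify the candidate proto-form against each daughter:
Molenic: *delbute > telbute > tilbuti  (by unconditioned shift, vowel merger)
Sesho: start from *delbute.
  rule 1 (palatalisation): delbute → delbuse
  rule 2 (rhotacism): delbuse → delbure
  rule 3: no change — delbure
  rule 4 (pre-rhotic lowering): delbure → delbore
  ⇒ Sesho delbore
*delbute is the unique common source.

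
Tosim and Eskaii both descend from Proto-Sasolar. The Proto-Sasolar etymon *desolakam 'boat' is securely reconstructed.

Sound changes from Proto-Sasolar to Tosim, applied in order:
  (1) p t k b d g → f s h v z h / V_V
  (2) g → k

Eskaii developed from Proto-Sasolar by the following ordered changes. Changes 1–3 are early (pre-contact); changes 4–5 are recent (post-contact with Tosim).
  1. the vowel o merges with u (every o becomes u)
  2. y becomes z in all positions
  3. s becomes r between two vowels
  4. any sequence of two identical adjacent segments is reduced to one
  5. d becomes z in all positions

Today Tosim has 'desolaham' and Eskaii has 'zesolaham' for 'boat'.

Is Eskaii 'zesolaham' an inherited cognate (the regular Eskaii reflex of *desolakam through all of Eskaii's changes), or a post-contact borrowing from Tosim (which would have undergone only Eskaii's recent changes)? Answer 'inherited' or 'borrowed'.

borrowed

If inherited, *desolakam would pass through all of Eskaii's changes:
Eskaii: *desolakam
  desolakam → desulakam   [vowel merger]
  desulakam (rule 2 does not apply)
  desulakam → derulakam   [rhotacism]
  derulakam (rule 4 does not apply)
  derulakam → zerulakam   [unconditioned shift]
  giving Eskaii zerulakam.
If borrowed from Tosim 'desolaham' after the early changes, it would undergo only the recent ones:
  rule 4 (degemination): no change (desolaham)
  rule 5 (unconditioned shift): desolaham → zesolaham
  ⇒ as a loan: zesolaham
Eskaii 'zesolaham' matches the loan outcome 'zesolaham', not the inherited 'zerulakam' — it skipped the early Eskaii changes, so it was borrowed from Tosim.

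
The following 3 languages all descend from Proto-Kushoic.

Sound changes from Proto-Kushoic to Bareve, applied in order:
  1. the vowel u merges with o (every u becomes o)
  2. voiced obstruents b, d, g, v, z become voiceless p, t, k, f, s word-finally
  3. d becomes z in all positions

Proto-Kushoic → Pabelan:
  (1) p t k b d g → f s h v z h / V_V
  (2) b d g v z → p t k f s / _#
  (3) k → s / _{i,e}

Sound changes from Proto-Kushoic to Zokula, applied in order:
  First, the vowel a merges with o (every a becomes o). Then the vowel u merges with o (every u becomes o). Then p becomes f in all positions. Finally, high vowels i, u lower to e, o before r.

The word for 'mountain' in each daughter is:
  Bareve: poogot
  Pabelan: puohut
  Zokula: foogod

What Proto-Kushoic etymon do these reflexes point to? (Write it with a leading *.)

Position 6: Bareve has t, Pabelan has t, Zokula has d. Zokula preserves d here (none of its changes turn any other segment into d), so the proto-segment is *d.
Position 2: Bareve has o, Pabelan has u, Zokula has o. Pabelan preserves u here (none of its changes turn any other segment into u), so the proto-segment is *u.
Continuing position by position gives *puogud; check it forward:
Bareve: start from *puogud.
  rule 1 (vowel merger): puogud → poogod
  rule 2 (final devoicing): poogod → poogot
  rule 3: no change — poogot
  ⇒ Bareve poogot
Pabelan: *puogud
  puogud → puohud   [intervocalic lenition]
  puohud → puohut   [final devoicing]
  puohut (rule 3 does not apply)
  giving Pabelan puohut.
Zokula: *puogud
  puogud (rule 1 does not apply)
  puogud → poogod   [vowel merger]
  poogod → foogod   [unconditioned shift]
  foogod (rule 4 does not apply)
  giving Zokula foogod.
Only *puogud yields all of Bareve poogot, Pabelan puohut, Zokula foogod.

*puogud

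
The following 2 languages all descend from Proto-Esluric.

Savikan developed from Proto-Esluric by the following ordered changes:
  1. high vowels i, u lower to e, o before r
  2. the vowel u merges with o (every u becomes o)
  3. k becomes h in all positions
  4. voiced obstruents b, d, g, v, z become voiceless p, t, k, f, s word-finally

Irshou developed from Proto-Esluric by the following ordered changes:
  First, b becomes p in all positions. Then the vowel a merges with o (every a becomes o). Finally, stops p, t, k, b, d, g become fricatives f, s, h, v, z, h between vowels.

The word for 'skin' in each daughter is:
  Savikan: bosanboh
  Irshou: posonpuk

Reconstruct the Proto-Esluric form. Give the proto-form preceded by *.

*bosanbuk

Position 7: Savikan has o, Irshou has u. Irshou preserves u here (none of its changes turn any other segment into u), so the proto-segment is *u.
Position 4: Savikan has a, Irshou has o. Savikan preserves a here (none of its changes turn any other segment into a), so the proto-segment is *a.
Position 1: Savikan has b, Irshou has p. Savikan preserves b here (none of its changes turn any other segment into b), so the proto-segment is *b.
Continuing position by position gives *bosanbuk; check it forward:
Savikan: start from *bosanbuk.
  rule 1: no change — bosanbuk
  rule 2 (vowel merger): bosanbuk → bosanbok
  rule 3 (unconditioned shift): bosanbok → bosanboh
  rule 4: no change — bosanboh
  ⇒ Savikan bosanboh
Irshou: *bosanbuk
  bosanbuk → posanpuk   [unconditioned shift]
  posanpuk → posonpuk   [vowel merger]
  posonpuk (rule 3 does not apply)
  giving Irshou posonpuk.
*bosanbuk is the unique common source.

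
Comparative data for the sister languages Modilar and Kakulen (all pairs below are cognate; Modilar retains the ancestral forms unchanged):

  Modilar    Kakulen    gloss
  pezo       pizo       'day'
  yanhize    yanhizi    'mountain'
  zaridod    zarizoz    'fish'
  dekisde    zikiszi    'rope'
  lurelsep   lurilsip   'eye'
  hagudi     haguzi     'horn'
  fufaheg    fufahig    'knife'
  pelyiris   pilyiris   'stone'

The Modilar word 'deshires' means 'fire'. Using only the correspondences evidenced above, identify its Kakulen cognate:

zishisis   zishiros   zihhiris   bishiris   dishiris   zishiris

zishiris

dekisde ~ zikiszi — Modilar d corresponds to Kakulen z word-initially before a front vowel.
pezo ~ pizo, dekisde ~ zikiszi — Modilar e corresponds to Kakulen i after a consonant, before a consonant other than r, m, n, p, b, f, v.
Applying these to Modilar 'deshires':
  deshires → zeshires   (d→z word-initially before a front vowel)
  zeshires → zishires   (e→i after a consonant, before a consonant other than r, m, n, p, b, f, v)
  zishires → zishiris   (e→i after a consonant, before a consonant other than r, m, n, p, b, f, v)
So the Kakulen cognate is 'zishiris'.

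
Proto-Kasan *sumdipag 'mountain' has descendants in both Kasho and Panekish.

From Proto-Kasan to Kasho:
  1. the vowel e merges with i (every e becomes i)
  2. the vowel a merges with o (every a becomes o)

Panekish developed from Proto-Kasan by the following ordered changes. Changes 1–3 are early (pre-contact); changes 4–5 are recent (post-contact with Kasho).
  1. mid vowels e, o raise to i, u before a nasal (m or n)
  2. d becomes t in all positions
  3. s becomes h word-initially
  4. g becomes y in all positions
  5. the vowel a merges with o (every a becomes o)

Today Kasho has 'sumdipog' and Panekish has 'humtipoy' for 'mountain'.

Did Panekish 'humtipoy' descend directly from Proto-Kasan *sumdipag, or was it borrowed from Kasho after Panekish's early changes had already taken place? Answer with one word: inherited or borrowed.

inherited

If inherited, *sumdipag would pass through all of Panekish's changes:
Panekish: *sumdipag
  sumdipag (rule 1 does not apply)
  sumdipag → sumtipag   [unconditioned shift]
  sumtipag → humtipag   [debuccalisation]
  humtipag → humtipay   [unconditioned shift]
  humtipay → humtipoy   [vowel merger]
  giving Panekish humtipoy.
If borrowed from Kasho 'sumdipog' after the early changes, it would undergo only the recent ones:
  rule 4 (unconditioned shift): sumdipog → sumdipoy
  rule 5 (vowel merger): no change (sumdipoy)
  ⇒ as a loan: sumdipoy
Panekish 'humtipoy' matches the inherited outcome exactly, so it is an inherited cognate, not a loan.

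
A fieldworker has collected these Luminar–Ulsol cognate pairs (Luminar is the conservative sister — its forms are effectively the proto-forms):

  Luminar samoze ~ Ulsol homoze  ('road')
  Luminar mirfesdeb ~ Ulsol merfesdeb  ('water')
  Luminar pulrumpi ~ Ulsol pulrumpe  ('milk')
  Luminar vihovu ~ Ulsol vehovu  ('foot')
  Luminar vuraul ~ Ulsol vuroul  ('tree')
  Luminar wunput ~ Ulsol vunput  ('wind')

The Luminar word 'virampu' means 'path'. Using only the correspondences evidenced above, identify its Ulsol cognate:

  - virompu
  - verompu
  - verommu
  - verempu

verompu

mirfesdeb ~ merfesdeb — Luminar i corresponds to Ulsol e after a consonant, before r.
samoze ~ homoze — Luminar a corresponds to Ulsol o after a consonant, before a nasal.
Applying these to Luminar 'virampu':
  virampu → verampu   (i→e after a consonant, before r)
  verampu → verompu   (a→o after a consonant, before a nasal)
So the Ulsol cognate is 'verompu'.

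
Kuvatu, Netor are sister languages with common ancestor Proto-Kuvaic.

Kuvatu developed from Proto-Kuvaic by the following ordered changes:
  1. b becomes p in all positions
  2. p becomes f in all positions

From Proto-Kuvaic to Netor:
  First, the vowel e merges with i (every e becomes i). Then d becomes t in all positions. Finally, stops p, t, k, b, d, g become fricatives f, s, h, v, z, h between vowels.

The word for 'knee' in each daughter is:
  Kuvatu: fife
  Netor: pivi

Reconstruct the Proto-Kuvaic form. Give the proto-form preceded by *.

Position 4: Kuvatu has e, Netor has i. Kuvatu preserves e here (none of its changes turn any other segment into e), so the proto-segment is *e.
Position 1: Kuvatu has f, Netor has p. Netor preserves p here (none of its changes turn any other segment into p), so the proto-segment is *p.
Position 3: Kuvatu has f, Netor has v. Taking the neighbouring segments as reconstructed: Kuvatu f could go back to *p or *b or *f; Netor v could go back to *b or *v — the one source consistent with every daughter is *b.
The remaining positions agree across the daughters. Check the candidate against every language:
Kuvatu: *pibe
  pibe → pipe   [unconditioned shift]
  pipe → fife   [unconditioned shift]
  giving Kuvatu fife.
Netor: *pibe > pibi > pivi  (by vowel merger, intervocalic lenition)
No other proto-form is consistent with every reflex, so the reconstruction is *pibe.

*pibe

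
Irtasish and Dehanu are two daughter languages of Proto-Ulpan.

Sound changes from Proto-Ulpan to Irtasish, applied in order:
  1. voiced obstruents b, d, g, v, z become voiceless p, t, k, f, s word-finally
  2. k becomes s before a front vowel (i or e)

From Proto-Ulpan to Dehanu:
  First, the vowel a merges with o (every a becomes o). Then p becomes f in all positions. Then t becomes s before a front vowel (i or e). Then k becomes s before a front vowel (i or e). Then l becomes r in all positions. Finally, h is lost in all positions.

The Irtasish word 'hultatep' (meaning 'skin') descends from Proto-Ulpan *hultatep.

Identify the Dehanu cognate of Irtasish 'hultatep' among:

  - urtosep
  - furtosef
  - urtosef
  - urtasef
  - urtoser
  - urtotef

urtosef

Dehanu: *hultatep
  hultatep → hultotep   [vowel merger]
  hultotep → hultotef   [unconditioned shift]
  hultotef → hultosef   [palatalisation]
  hultosef (rule 4 does not apply)
  hultosef → hurtosef   [unconditioned shift]
  hurtosef → urtosef   [h-loss]
  giving Dehanu urtosef.
Only 'urtosef' matches the regular Dehanu development of *hultatep.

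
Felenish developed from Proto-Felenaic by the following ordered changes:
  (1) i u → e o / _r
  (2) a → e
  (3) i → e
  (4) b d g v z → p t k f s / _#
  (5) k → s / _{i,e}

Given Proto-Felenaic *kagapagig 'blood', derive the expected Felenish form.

segepegek

Felenish: *kagapagig > kegepegig > kegepegeg > kegepegek > segepegek  (by vowel merger, vowel merger, final devoicing, palatalisation)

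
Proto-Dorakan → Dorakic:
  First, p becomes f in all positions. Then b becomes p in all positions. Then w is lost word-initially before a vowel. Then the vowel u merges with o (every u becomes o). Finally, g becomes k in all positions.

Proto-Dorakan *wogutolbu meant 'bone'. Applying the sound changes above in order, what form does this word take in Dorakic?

Dorakic: start from *wogutolbu.
  rule 1: no change — wogutolbu
  rule 2 (unconditioned shift): wogutolbu → wogutolpu
  rule 3 (glide loss): wogutolpu → ogutolpu
  rule 4 (vowel merger): ogutolpu → ogotolpo
  rule 5 (unconditioned shift): ogotolpo → okotolpo
  ⇒ Dorakic okotolpo

okotolpo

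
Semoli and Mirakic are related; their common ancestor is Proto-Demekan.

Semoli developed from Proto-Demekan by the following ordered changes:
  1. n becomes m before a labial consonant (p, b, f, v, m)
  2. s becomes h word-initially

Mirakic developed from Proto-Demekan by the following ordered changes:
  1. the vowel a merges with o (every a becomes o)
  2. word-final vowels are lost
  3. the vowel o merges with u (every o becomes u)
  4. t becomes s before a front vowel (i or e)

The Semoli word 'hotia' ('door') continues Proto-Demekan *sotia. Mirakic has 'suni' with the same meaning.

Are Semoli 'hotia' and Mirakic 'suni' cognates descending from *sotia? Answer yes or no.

Derive the expected Mirakic reflex of *sotia:
Mirakic: *sotia > sotio > soti > suti > susi  (by vowel merger, apocope, vowel merger, palatalisation)
The regular Mirakic reflex would be 'susi', but the attested form is 'suni'. The correspondence is irregular, so they are not cognates (the Mirakic form has a different source).

no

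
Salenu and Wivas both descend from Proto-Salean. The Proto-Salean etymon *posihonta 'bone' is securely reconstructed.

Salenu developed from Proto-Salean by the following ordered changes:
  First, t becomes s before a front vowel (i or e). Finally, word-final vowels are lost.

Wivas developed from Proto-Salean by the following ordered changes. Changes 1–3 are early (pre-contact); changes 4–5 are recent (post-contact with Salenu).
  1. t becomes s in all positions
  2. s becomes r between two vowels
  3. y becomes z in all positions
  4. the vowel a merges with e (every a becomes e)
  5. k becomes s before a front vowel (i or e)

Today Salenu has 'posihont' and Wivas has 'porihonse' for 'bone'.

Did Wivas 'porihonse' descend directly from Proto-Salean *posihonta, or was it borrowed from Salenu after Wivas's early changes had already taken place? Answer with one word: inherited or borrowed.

inherited

If inherited, *posihonta would pass through all of Wivas's changes:
Wivas: start from *posihonta.
  rule 1 (unconditioned shift): posihonta → posihonsa
  rule 2 (rhotacism): posihonsa → porihonsa
  rule 3: no change — porihonsa
  rule 4 (vowel merger): porihonsa → porihonse
  rule 5: no change — porihonse
  ⇒ Wivas porihonse
If borrowed from Salenu 'posihont' after the early changes, it would undergo only the recent ones:
  rule 4 (vowel merger): no change (posihont)
  rule 5 (palatalisation): no change (posihont)
  ⇒ as a loan: posihont
Wivas 'porihonse' matches the inherited outcome exactly, so it is an inherited cognate, not a loan.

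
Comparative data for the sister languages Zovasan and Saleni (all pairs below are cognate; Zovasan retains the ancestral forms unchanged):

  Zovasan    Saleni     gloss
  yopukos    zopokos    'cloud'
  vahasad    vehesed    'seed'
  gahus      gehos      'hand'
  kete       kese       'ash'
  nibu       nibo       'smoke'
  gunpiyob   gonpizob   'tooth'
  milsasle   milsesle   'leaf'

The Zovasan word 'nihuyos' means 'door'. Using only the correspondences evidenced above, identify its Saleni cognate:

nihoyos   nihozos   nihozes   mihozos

yopukos ~ zopokos, gahus ~ gehos — Zovasan u corresponds to Saleni o after a consonant, before a consonant other than r, m, n, p, b, f, v.
gunpiyob ~ gonpizob — Zovasan y corresponds to Saleni z between vowels (before a back vowel).
Applying these to Zovasan 'nihuyos':
  nihuyos → nihoyos   (u→o after a consonant, before a consonant other than r, m, n, p, b, f, v)
  nihoyos → nihozos   (y→z between vowels (before a back vowel))
So the Saleni cognate is 'nihozos'.

nihozos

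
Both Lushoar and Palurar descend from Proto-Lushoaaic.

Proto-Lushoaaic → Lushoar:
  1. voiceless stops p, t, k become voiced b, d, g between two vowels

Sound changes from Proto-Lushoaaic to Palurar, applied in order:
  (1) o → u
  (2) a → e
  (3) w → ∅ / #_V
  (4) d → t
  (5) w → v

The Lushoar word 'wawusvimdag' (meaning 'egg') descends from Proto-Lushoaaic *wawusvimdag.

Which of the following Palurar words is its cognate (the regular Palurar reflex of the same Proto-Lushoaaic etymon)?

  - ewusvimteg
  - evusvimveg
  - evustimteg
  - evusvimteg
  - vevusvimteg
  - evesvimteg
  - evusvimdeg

evusvimteg

Palurar: *wawusvimdag > wewusvimdeg > ewusvimdeg > ewusvimteg > evusvimteg  (by vowel merger, glide loss, unconditioned shift, unconditioned shift)
The other candidates each miss or misapply at least one Palurar change.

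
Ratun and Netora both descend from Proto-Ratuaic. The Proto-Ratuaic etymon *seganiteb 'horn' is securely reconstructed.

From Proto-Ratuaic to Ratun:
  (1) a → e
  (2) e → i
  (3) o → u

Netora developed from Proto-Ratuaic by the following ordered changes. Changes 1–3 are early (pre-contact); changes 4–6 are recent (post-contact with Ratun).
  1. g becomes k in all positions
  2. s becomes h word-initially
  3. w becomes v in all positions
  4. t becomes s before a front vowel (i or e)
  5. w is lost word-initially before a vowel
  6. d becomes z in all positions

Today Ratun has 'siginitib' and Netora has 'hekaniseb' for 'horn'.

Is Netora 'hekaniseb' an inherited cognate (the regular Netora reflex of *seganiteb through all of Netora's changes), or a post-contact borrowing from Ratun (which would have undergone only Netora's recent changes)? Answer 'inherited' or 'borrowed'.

If inherited, *seganiteb would pass through all of Netora's changes:
Netora: start from *seganiteb.
  rule 1 (unconditioned shift): seganiteb → sekaniteb
  rule 2 (debuccalisation): sekaniteb → hekaniteb
  rule 3: no change — hekaniteb
  rule 4 (palatalisation): hekaniteb → hekaniseb
  rule 5: no change — hekaniseb
  rule 6: no change — hekaniseb
  ⇒ Netora hekaniseb
If borrowed from Ratun 'siginitib' after the early changes, it would undergo only the recent ones:
  rule 4 (palatalisation): siginitib → siginisib
  rule 5 (glide loss): no change (siginisib)
  rule 6 (unconditioned shift): no change (siginisib)
  ⇒ as a loan: siginisib
Netora 'hekaniseb' matches the inherited outcome exactly, so it is an inherited cognate, not a loan.

inherited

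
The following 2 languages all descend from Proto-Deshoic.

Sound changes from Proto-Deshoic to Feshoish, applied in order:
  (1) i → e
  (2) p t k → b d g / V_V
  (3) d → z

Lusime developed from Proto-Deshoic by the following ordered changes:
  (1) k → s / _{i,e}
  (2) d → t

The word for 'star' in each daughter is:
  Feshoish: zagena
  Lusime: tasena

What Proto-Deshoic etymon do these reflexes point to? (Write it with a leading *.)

Position 1: Feshoish has z, Lusime has t. Taking the neighbouring segments as reconstructed: Feshoish z could go back to *d or *z; Lusime t could go back to *t or *d — the one source consistent with every daughter is *d.
Position 3: Feshoish has g, Lusime has s. Taking the neighbouring segments as reconstructed: Feshoish g could go back to *k or *g; Lusime s could go back to *k or *s — the one source consistent with every daughter is *k.
This points to *dakena. Verify forward in each daughter:
Feshoish: start from *dakena.
  rule 1: no change — dakena
  rule 2 (intervocalic voicing): dakena → dagena
  rule 3 (unconditioned shift): dagena → zagena
  ⇒ Feshoish zagena
Lusime: *dakena > dasena > tasena  (by palatalisation, unconditioned shift)
No other proto-form is consistent with every reflex, so the reconstruction is *dakena.

*dakena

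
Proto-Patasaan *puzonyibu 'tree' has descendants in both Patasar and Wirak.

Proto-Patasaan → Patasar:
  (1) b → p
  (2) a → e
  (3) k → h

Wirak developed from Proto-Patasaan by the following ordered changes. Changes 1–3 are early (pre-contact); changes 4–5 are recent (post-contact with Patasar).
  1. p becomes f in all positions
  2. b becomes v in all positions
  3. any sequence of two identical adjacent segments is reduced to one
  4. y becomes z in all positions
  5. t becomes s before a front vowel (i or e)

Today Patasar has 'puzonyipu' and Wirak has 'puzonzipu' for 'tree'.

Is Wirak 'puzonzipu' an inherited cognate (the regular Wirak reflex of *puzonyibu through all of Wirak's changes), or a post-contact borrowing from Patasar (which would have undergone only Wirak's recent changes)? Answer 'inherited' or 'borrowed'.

If inherited, *puzonyibu would pass through all of Wirak's changes:
Wirak: *puzonyibu > fuzonyibu > fuzonyivu > fuzonzivu  (by unconditioned shift, unconditioned shift, unconditioned shift)
If borrowed from Patasar 'puzonyipu' after the early changes, it would undergo only the recent ones:
  rule 4 (unconditioned shift): puzonyipu → puzonzipu
  rule 5 (palatalisation): no change (puzonzipu)
  ⇒ as a loan: puzonzipu
Wirak 'puzonzipu' matches the loan outcome 'puzonzipu', not the inherited 'fuzonzivu' — it skipped the early Wirak changes, so it was borrowed from Patasar.

borrowed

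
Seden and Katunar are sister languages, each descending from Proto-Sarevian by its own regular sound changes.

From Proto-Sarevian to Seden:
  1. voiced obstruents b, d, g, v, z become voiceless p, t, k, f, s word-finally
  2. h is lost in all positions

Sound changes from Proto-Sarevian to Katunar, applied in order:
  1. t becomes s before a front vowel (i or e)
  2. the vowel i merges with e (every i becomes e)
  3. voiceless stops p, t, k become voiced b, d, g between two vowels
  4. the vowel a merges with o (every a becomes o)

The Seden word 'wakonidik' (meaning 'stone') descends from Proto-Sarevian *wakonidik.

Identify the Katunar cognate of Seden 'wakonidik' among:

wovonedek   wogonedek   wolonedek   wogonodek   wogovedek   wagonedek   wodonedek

wogonedek

Katunar: *wakonidik
  wakonidik (rule 1 does not apply)
  wakonidik → wakonedek   [vowel merger]
  wakonedek → wagonedek   [intervocalic voicing]
  wagonedek → wogonedek   [vowel merger]
  giving Katunar wogonedek.
Among the options, 'wogonedek' alone shows every Katunar change applied in order.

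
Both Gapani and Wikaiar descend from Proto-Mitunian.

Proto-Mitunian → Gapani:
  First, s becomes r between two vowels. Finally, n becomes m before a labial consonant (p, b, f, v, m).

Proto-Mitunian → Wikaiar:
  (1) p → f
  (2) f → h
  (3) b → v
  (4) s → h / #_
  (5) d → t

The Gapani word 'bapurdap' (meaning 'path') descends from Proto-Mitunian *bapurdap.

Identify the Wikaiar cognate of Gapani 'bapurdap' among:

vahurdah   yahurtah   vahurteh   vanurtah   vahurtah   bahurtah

vahurtah

Wikaiar: start from *bapurdap.
  rule 1 (unconditioned shift): bapurdap → bafurdaf
  rule 2 (unconditioned shift): bafurdaf → bahurdah
  rule 3 (unconditioned shift): bahurdah → vahurdah
  rule 4: no change — vahurdah
  rule 5 (unconditioned shift): vahurdah → vahurtah
  ⇒ Wikaiar vahurtah
Only 'vahurtah' matches the regular Wikaiar development of *bapurdap.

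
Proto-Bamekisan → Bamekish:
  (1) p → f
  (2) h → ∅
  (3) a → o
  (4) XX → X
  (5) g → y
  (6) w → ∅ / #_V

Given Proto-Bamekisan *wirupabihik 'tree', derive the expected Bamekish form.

irufobik

Bamekish: start from *wirupabihik.
  rule 1 (unconditioned shift): wirupabihik → wirufabihik
  rule 2 (h-loss): wirufabihik → wirufabiik
  rule 3 (vowel merger): wirufabiik → wirufobiik
  rule 4 (degemination): wirufobiik → wirufobik
  rule 5: no change — wirufobik
  rule 6 (glide loss): wirufobik → irufobik
  ⇒ Bamekish irufobik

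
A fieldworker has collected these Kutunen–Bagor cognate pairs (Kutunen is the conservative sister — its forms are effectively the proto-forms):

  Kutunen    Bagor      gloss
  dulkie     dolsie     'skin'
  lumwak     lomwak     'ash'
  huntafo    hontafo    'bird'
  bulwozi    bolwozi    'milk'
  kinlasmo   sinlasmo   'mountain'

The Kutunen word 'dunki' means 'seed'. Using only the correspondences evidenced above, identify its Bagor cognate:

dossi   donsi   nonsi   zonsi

huntafo ~ hontafo — Kutunen u corresponds to Bagor o after a consonant, before a nasal.
dulkie ~ dolsie — Kutunen k corresponds to Bagor s after a consonant, before a front vowel.
Applying these to Kutunen 'dunki':
  dunki → donki   (u→o after a consonant, before a nasal)
  donki → donsi   (k→s after a consonant, before a front vowel)
So the Bagor cognate is 'donsi'.

donsi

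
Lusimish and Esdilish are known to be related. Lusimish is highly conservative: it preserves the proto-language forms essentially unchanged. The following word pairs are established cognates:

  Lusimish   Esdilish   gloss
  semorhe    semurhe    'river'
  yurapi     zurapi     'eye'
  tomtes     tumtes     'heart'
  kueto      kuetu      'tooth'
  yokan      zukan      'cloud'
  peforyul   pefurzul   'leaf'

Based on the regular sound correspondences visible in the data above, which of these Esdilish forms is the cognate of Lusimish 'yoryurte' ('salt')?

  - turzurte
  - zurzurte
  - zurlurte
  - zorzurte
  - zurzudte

zurzurte

yokan ~ zukan — Lusimish y corresponds to Esdilish z word-initially before a back vowel.
semorhe ~ semurhe, peforyul ~ pefurzul — Lusimish o corresponds to Esdilish u after a consonant, before r.
peforyul ~ pefurzul — Lusimish y corresponds to Esdilish z after a consonant, before a back vowel.
Applying these to Lusimish 'yoryurte':
  yoryurte → zoryurte   (y→z word-initially before a back vowel)
  zoryurte → zuryurte   (o→u after a consonant, before r)
  zuryurte → zurzurte   (y→z after a consonant, before a back vowel)
So the Esdilish cognate is 'zurzurte'.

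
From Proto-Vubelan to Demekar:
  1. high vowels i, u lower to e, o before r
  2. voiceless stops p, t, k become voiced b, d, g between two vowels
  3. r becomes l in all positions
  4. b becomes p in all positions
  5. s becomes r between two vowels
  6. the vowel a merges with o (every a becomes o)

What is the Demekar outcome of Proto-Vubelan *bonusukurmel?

ponurugolmel

Demekar: start from *bonusukurmel.
  rule 1 (pre-rhotic lowering): bonusukurmel → bonusukormel
  rule 2 (intervocalic voicing): bonusukormel → bonusugormel
  rule 3 (unconditioned shift): bonusugormel → bonusugolmel
  rule 4 (unconditioned shift): bonusugolmel → ponusugolmel
  rule 5 (rhotacism): ponusugolmel → ponurugolmel
  rule 6: no change — ponurugolmel
  ⇒ Demekar ponurugolmel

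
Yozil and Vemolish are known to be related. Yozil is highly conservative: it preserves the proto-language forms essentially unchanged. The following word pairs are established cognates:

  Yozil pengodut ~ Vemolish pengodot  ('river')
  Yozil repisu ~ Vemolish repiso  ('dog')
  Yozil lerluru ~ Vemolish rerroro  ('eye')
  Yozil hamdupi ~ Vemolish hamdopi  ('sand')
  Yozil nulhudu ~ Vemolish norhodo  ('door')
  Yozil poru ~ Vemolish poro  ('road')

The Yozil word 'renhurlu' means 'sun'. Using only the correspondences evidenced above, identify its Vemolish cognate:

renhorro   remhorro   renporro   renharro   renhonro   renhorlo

lerluru ~ rerroro — Yozil u corresponds to Vemolish o after a consonant, before r.
lerluru ~ rerroro — Yozil l corresponds to Vemolish r after a consonant, before a back vowel.
repisu ~ repiso, lerluru ~ rerroro — Yozil u corresponds to Vemolish o word-finally.
Applying these to Yozil 'renhurlu':
  renhurlu → renhorlu   (u→o after a consonant, before r)
  renhorlu → renhorru   (l→r after a consonant, before a back vowel)
  renhorru → renhorro   (u→o word-finally)
So the Vemolish cognate is 'renhorro'.

renhorro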